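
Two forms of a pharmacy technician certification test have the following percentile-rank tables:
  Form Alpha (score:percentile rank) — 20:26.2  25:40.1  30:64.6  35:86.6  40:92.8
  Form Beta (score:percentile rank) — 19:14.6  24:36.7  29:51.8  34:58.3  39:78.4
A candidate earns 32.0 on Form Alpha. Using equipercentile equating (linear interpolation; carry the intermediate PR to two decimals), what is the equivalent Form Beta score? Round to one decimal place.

PR of 32.0 on Form Alpha: 64.6 + (32.0 − 30)/(35 − 30) × (86.6 − 64.6) = 73.40
On Form Beta, PR 73.40 falls between score 34 (PR 58.3) and 39 (PR 78.4).
Interpolate: 34 + (73.40 − 58.3)/(78.4 − 58.3) × (39 − 34) = 37.8

37.8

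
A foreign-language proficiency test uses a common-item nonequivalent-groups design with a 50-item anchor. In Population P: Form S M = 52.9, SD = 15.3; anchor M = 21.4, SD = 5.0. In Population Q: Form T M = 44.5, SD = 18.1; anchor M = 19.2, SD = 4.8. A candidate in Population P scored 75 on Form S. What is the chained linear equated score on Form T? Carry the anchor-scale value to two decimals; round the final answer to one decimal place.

Form S → anchor (Population P): v = (5.0/15.3)(75 − 52.9) + 21.4 = 28.62
anchor → Form T (Population Q): y = (18.1/4.8)(28.62 − 19.2) + 44.5 = 80.0

80.0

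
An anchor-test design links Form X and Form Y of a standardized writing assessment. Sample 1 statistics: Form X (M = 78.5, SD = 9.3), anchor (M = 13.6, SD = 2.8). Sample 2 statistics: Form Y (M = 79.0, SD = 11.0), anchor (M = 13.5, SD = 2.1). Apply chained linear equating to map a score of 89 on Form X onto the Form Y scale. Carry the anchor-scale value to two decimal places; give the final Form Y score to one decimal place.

Form X → anchor (Sample 1): v = (2.8/9.3)(89 − 78.5) + 13.6 = 16.76
anchor → Form Y (Sample 2): y = (11.0/2.1)(16.76 − 13.5) + 79.0 = 96.1

96.1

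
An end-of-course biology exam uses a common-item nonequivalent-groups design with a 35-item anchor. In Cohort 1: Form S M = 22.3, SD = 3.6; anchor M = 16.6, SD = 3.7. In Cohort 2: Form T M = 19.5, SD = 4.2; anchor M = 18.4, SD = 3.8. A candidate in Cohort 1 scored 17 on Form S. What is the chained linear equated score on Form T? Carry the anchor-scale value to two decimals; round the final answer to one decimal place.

Form S → anchor (Cohort 1): v = (3.7/3.6)(17 − 22.3) + 16.6 = 11.15
anchor → Form T (Cohort 2): y = (4.2/3.8)(11.15 − 18.4) + 19.5 = 11.5

11.5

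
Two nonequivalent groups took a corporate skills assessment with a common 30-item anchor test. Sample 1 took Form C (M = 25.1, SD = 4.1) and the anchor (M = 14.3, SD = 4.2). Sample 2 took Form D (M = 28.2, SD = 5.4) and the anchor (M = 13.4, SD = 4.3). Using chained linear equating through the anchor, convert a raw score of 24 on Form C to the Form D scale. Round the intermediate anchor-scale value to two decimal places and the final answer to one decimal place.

Form C → anchor (Sample 1): v = (4.2/4.1)(24 − 25.1) + 14.3 = 13.17
anchor → Form D (Sample 2): y = (5.4/4.3)(13.17 − 13.4) + 28.2 = 27.9

27.9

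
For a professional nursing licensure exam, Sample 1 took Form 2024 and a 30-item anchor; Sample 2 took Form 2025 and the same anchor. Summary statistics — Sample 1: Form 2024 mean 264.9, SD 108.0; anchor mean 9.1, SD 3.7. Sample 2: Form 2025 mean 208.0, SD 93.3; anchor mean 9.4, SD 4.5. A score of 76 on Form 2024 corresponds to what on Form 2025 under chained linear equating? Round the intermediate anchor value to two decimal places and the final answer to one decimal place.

Form 2024 → anchor (Sample 1): v = (3.7/108.0)(76 − 264.9) + 9.1 = 2.63
anchor → Form 2025 (Sample 2): y = (93.3/4.5)(2.63 − 9.4) + 208.0 = 67.6

67.6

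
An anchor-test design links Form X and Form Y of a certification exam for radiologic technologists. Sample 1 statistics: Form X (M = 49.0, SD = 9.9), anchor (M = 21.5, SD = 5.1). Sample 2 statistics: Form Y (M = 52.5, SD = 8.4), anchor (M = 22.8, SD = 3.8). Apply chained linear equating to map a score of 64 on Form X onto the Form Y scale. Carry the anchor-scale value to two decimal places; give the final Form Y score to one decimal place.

66.7

Form X → anchor (Sample 1): v = (5.1/9.9)(64 − 49.0) + 21.5 = 29.23
anchor → Form Y (Sample 2): y = (8.4/3.8)(29.23 − 22.8) + 52.5 = 66.7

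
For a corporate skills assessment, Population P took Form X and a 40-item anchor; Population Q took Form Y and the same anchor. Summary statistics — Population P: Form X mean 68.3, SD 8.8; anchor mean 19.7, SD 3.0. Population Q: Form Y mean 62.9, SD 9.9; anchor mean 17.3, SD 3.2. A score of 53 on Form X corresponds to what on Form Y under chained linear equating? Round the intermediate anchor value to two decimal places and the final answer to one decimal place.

54.2

Form X → anchor (Population P): v = (3.0/8.8)(53 − 68.3) + 19.7 = 14.48
anchor → Form Y (Population Q): y = (9.9/3.2)(14.48 − 17.3) + 62.9 = 54.2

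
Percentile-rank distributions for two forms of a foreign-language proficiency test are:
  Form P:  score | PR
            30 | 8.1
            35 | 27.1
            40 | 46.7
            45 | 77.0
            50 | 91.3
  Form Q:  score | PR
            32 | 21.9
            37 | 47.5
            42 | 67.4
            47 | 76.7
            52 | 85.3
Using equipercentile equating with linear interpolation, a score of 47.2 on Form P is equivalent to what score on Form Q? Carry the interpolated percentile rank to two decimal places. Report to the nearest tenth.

PR of 47.2 on Form P: 77.0 + (47.2 − 45)/(50 − 45) × (91.3 − 77.0) = 83.29
On Form Q, PR 83.29 falls between score 47 (PR 76.7) and 52 (PR 85.3).
Interpolate: 47 + (83.29 − 76.7)/(85.3 − 76.7) × (52 − 47) = 50.8

50.8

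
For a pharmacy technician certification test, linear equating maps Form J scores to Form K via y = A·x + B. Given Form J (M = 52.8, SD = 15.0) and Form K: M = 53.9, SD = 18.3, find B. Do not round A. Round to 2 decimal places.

-10.52

A = SD_Y / SD_X = 18.3 / 15.0 = 1.220000
B = M_Y − A·M_X = 53.9 − 1.220000 × 52.8 = -10.52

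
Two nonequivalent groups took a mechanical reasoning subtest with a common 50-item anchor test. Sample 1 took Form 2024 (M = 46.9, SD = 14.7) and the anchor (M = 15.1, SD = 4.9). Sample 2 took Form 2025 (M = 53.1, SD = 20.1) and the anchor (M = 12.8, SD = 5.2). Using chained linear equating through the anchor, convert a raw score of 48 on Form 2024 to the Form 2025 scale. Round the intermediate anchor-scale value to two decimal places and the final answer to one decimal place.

63.4

Form 2024 → anchor (Sample 1): v = (4.9/14.7)(48 − 46.9) + 15.1 = 15.47
anchor → Form 2025 (Sample 2): y = (20.1/5.2)(15.47 − 12.8) + 53.1 = 63.4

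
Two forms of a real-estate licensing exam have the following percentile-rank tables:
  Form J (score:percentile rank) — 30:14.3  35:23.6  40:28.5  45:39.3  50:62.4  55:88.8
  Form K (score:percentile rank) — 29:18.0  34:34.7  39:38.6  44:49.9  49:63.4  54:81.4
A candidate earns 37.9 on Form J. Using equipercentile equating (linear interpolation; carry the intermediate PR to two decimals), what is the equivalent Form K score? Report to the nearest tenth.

31.5

PR of 37.9 on Form J: 23.6 + (37.9 − 35)/(40 − 35) × (28.5 − 23.6) = 26.44
On Form K, PR 26.44 falls between score 29 (PR 18.0) and 34 (PR 34.7).
Interpolate: 29 + (26.44 − 18.0)/(34.7 − 18.0) × (34 − 29) = 31.5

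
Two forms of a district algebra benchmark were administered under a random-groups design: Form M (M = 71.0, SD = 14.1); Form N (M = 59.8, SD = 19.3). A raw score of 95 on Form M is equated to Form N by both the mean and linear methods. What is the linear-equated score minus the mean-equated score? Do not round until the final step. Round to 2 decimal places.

Mean-equated: 95 + (59.8 − 71.0) = 83.80
Linear-equated: (19.3/14.1)(95 − 71.0) + 59.8 = 92.651
Difference = 92.651 − 83.80 = 8.85

8.85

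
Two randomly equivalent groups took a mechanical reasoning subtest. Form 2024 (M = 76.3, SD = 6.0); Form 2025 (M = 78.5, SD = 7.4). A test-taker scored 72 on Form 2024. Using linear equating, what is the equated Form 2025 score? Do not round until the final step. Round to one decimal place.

73.2

Linear equating: y = (SD_Y/SD_X)(x − M_X) + M_Y
y = (7.4/6.0)(72 − 76.3) + 78.5
y = 1.233333 × -4.3 + 78.5 = -5.3033 + 78.5 = 73.2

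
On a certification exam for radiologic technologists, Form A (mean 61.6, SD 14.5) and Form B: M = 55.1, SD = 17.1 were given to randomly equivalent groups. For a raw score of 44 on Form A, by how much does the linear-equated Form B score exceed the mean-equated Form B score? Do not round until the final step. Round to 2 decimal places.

Mean-equated: 44 + (55.1 − 61.6) = 37.50
Linear-equated: (17.1/14.5)(44 − 61.6) + 55.1 = 34.344
Difference = 34.344 − 37.50 = -3.16

-3.16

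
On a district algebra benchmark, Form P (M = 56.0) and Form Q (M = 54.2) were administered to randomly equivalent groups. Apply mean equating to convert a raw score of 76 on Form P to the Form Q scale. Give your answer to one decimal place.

74.2

Mean equating: y = x + (M_Y − M_X) = 76 + (54.2 − 56.0) = 74.2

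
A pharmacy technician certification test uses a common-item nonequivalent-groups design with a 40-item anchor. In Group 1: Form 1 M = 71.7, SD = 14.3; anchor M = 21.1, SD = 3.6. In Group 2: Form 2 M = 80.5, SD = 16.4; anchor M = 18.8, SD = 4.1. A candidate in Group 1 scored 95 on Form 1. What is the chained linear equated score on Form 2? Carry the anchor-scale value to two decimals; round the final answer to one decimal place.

113.2

Form 1 → anchor (Group 1): v = (3.6/14.3)(95 − 71.7) + 21.1 = 26.97
anchor → Form 2 (Group 2): y = (16.4/4.1)(26.97 − 18.8) + 80.5 = 113.2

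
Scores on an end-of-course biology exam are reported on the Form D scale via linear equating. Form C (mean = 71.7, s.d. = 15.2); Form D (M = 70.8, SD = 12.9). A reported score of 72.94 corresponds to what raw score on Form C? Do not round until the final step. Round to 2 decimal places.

74.22

Invert y = (SD_Y/SD_X)(x − M_X) + M_Y:
x = (SD_X/SD_Y)(y − M_Y) + M_X = (15.2/12.9)(72.94 − 70.8) + 71.7
x = 1.178295 × 2.140 + 71.7 = 74.22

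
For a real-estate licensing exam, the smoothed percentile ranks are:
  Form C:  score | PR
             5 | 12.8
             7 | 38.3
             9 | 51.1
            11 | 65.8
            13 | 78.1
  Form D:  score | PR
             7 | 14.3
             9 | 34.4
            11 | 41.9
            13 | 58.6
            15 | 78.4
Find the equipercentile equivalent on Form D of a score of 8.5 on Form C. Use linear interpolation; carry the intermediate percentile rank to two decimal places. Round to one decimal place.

11.7

PR of 8.5 on Form C: 38.3 + (8.5 − 7)/(9 − 7) × (51.1 − 38.3) = 47.90
On Form D, PR 47.90 falls between score 11 (PR 41.9) and 13 (PR 58.6).
Interpolate: 11 + (47.90 − 41.9)/(58.6 − 41.9) × (13 − 11) = 11.7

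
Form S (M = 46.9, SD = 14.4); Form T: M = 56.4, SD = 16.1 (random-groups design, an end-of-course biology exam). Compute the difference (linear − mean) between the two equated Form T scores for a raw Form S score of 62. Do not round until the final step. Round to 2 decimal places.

1.78

Mean-equated: 62 + (56.4 − 46.9) = 71.50
Linear-equated: (16.1/14.4)(62 − 46.9) + 56.4 = 73.283
Difference = 73.283 − 71.50 = 1.78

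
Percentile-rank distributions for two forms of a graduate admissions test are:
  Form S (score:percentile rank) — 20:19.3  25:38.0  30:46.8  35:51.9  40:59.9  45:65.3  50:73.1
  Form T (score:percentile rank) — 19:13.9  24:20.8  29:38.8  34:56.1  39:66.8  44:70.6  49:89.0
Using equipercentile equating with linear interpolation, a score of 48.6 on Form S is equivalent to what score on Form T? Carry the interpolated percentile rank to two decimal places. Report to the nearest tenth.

PR of 48.6 on Form S: 65.3 + (48.6 − 45)/(50 − 45) × (73.1 − 65.3) = 70.92
On Form T, PR 70.92 falls between score 44 (PR 70.6) and 49 (PR 89.0).
Interpolate: 44 + (70.92 − 70.6)/(89.0 − 70.6) × (49 − 44) = 44.1

44.1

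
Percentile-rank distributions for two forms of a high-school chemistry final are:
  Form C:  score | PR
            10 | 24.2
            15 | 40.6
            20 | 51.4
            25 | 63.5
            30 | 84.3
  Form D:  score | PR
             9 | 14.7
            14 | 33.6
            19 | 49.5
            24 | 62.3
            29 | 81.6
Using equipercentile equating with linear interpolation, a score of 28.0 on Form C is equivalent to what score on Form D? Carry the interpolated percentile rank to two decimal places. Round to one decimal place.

PR of 28.0 on Form C: 63.5 + (28.0 − 25)/(30 − 25) × (84.3 − 63.5) = 75.98
On Form D, PR 75.98 falls between score 24 (PR 62.3) and 29 (PR 81.6).
Interpolate: 24 + (75.98 − 62.3)/(81.6 − 62.3) × (29 − 24) = 27.5

27.5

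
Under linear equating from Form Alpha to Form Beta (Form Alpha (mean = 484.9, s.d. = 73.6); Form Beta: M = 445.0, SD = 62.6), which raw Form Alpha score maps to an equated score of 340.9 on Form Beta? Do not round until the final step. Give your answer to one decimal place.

Invert y = (SD_Y/SD_X)(x − M_X) + M_Y:
x = (SD_X/SD_Y)(y − M_Y) + M_X = (73.6/62.6)(340.9 − 445.0) + 484.9
x = 1.175719 × -104.100 + 484.9 = 362.5

362.5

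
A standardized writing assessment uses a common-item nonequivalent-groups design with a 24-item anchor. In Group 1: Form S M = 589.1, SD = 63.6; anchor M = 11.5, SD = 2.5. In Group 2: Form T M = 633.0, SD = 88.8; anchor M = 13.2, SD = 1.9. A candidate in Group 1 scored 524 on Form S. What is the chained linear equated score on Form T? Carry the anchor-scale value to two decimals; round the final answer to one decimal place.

433.9

Form S → anchor (Group 1): v = (2.5/63.6)(524 − 589.1) + 11.5 = 8.94
anchor → Form T (Group 2): y = (88.8/1.9)(8.94 − 13.2) + 633.0 = 433.9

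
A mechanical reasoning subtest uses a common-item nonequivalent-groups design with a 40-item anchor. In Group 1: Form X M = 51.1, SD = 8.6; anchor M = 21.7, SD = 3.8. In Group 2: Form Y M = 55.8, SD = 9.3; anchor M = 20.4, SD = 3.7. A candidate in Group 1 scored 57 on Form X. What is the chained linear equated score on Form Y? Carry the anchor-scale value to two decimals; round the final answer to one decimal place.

65.6

Form X → anchor (Group 1): v = (3.8/8.6)(57 − 51.1) + 21.7 = 24.31
anchor → Form Y (Group 2): y = (9.3/3.7)(24.31 − 20.4) + 55.8 = 65.6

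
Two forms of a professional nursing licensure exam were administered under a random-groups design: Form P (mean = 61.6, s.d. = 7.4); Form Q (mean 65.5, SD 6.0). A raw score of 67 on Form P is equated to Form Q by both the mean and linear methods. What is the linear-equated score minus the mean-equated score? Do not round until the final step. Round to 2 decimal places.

Mean-equated: 67 + (65.5 − 61.6) = 70.90
Linear-equated: (6.0/7.4)(67 − 61.6) + 65.5 = 69.878
Difference = 69.878 − 70.90 = -1.02

-1.02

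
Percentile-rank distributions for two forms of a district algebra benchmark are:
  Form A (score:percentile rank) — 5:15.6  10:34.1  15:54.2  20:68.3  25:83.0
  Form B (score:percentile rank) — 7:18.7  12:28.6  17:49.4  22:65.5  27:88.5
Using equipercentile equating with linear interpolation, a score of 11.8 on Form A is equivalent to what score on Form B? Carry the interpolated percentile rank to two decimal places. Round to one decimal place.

PR of 11.8 on Form A: 34.1 + (11.8 − 10)/(15 − 10) × (54.2 − 34.1) = 41.34
On Form B, PR 41.34 falls between score 12 (PR 28.6) and 17 (PR 49.4).
Interpolate: 12 + (41.34 − 28.6)/(49.4 − 28.6) × (17 − 12) = 15.1

15.1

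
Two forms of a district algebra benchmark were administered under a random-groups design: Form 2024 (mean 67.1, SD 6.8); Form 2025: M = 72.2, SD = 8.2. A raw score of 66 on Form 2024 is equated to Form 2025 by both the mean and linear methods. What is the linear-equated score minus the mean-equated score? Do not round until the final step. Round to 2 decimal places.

-0.23

Mean-equated: 66 + (72.2 − 67.1) = 71.10
Linear-equated: (8.2/6.8)(66 − 67.1) + 72.2 = 70.874
Difference = 70.874 − 71.10 = -0.23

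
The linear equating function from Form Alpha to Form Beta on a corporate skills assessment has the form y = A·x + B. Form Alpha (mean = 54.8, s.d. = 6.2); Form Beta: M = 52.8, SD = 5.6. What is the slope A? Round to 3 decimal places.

A = SD_Y / SD_X = 5.6 / 6.2 = 0.903

0.903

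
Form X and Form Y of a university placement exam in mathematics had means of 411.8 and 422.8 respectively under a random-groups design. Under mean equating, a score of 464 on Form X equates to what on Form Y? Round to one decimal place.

475.0

Mean equating: y = x + (M_Y − M_X) = 464 + (422.8 − 411.8) = 475.0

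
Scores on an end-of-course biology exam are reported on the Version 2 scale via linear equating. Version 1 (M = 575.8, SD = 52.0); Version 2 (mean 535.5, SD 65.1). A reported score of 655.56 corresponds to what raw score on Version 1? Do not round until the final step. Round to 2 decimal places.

Invert y = (SD_Y/SD_X)(x − M_X) + M_Y:
x = (SD_X/SD_Y)(y − M_Y) + M_X = (52.0/65.1)(655.56 − 535.5) + 575.8
x = 0.798771 × 120.060 + 575.8 = 671.70

671.70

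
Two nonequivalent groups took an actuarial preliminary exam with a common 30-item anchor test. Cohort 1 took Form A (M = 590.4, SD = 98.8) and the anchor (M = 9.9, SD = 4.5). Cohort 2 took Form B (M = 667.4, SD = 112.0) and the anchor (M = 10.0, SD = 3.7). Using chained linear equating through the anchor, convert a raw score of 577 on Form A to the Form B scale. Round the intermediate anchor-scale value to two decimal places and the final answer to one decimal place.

Form A → anchor (Cohort 1): v = (4.5/98.8)(577 − 590.4) + 9.9 = 9.29
anchor → Form B (Cohort 2): y = (112.0/3.7)(9.29 − 10.0) + 667.4 = 645.9

645.9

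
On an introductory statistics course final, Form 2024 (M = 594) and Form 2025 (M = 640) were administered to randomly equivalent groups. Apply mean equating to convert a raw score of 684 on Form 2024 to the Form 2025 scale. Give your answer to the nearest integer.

730

Mean equating: y = x + (M_Y − M_X) = 684 + (640 − 594) = 730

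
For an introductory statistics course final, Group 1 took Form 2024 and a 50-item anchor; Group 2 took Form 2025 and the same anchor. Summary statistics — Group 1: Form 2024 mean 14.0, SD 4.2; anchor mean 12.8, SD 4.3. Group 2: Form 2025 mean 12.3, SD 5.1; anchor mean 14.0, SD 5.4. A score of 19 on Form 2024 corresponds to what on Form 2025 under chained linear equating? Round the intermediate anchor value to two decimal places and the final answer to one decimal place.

Form 2024 → anchor (Group 1): v = (4.3/4.2)(19 − 14.0) + 12.8 = 17.92
anchor → Form 2025 (Group 2): y = (5.1/5.4)(17.92 − 14.0) + 12.3 = 16.0

16.0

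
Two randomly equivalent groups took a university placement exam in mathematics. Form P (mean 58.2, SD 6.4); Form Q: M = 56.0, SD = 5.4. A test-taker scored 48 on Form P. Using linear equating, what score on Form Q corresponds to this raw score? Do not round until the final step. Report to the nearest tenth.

47.4

Linear equating: y = (SD_Y/SD_X)(x − M_X) + M_Y
y = (5.4/6.4)(48 − 58.2) + 56.0
y = 0.843750 × -10.2 + 56.0 = -8.6063 + 56.0 = 47.4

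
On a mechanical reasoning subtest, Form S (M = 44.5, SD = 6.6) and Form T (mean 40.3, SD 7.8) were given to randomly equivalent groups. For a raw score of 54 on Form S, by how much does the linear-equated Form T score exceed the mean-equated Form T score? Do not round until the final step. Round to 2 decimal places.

Mean-equated: 54 + (40.3 − 44.5) = 49.80
Linear-equated: (7.8/6.6)(54 − 44.5) + 40.3 = 51.527
Difference = 51.527 − 49.80 = 1.73

1.73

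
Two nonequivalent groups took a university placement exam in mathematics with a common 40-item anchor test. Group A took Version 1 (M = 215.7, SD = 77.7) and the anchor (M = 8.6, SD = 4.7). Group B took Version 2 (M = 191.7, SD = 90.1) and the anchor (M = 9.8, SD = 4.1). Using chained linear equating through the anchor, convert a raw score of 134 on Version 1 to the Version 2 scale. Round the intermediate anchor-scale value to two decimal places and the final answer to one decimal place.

56.8

Version 1 → anchor (Group A): v = (4.7/77.7)(134 − 215.7) + 8.6 = 3.66
anchor → Version 2 (Group B): y = (90.1/4.1)(3.66 − 9.8) + 191.7 = 56.8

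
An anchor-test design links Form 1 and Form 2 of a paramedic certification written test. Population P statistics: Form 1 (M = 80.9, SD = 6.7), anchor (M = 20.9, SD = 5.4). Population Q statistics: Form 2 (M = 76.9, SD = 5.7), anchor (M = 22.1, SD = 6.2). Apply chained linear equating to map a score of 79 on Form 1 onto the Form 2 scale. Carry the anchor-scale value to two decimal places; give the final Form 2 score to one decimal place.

Form 1 → anchor (Population P): v = (5.4/6.7)(79 − 80.9) + 20.9 = 19.37
anchor → Form 2 (Population Q): y = (5.7/6.2)(19.37 − 22.1) + 76.9 = 74.4

74.4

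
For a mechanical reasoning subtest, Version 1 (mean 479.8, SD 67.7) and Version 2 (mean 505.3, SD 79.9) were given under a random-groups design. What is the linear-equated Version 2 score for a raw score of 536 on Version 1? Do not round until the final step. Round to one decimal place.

Linear equating: y = (SD_Y/SD_X)(x − M_X) + M_Y
y = (79.9/67.7)(536 − 479.8) + 505.3
y = 1.180207 × 56.2 + 505.3 = 66.3276 + 505.3 = 571.6

571.6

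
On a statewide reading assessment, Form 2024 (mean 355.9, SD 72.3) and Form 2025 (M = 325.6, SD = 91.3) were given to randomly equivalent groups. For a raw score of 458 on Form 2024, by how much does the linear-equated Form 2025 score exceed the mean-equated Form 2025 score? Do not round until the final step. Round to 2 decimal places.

26.83

Mean-equated: 458 + (325.6 − 355.9) = 427.70
Linear-equated: (91.3/72.3)(458 − 355.9) + 325.6 = 454.531
Difference = 454.531 − 427.70 = 26.83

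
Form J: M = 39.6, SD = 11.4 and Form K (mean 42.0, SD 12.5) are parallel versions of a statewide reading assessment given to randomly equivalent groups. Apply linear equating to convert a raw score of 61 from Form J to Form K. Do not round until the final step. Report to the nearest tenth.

Linear equating: y = (SD_Y/SD_X)(x − M_X) + M_Y
y = (12.5/11.4)(61 − 39.6) + 42.0
y = 1.096491 × 21.4 + 42.0 = 23.4649 + 42.0 = 65.5

65.5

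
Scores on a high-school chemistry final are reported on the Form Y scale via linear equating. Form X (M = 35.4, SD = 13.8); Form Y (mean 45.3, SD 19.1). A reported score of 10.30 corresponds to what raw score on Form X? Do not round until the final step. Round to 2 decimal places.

Invert y = (SD_Y/SD_X)(x − M_X) + M_Y:
x = (SD_X/SD_Y)(y − M_Y) + M_X = (13.8/19.1)(10.30 − 45.3) + 35.4
x = 0.722513 × -35.000 + 35.4 = 10.11

10.11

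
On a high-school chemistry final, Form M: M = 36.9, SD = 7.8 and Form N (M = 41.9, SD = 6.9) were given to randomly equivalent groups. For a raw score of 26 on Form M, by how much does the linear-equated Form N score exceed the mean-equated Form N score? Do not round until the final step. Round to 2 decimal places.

Mean-equated: 26 + (41.9 − 36.9) = 31.00
Linear-equated: (6.9/7.8)(26 − 36.9) + 41.9 = 32.258
Difference = 32.258 − 31.00 = 1.26

1.26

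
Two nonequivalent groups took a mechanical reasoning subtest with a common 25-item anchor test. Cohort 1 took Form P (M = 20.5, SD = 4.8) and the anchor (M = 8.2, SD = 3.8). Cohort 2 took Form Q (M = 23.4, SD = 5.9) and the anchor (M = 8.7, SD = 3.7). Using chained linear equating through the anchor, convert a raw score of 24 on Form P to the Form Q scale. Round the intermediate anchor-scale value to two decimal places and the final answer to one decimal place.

27.0

Form P → anchor (Cohort 1): v = (3.8/4.8)(24 − 20.5) + 8.2 = 10.97
anchor → Form Q (Cohort 2): y = (5.9/3.7)(10.97 − 8.7) + 23.4 = 27.0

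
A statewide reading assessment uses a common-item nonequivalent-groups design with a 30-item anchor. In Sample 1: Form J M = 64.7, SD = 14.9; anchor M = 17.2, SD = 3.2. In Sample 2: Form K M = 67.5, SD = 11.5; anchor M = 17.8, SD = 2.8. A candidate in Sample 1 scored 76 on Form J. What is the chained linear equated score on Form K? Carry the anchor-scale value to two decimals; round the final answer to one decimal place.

Form J → anchor (Sample 1): v = (3.2/14.9)(76 − 64.7) + 17.2 = 19.63
anchor → Form K (Sample 2): y = (11.5/2.8)(19.63 − 17.8) + 67.5 = 75.0

75.0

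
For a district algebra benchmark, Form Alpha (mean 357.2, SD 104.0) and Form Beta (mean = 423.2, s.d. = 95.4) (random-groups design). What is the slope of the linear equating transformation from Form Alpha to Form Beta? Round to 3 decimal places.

0.917

A = SD_Y / SD_X = 95.4 / 104.0 = 0.917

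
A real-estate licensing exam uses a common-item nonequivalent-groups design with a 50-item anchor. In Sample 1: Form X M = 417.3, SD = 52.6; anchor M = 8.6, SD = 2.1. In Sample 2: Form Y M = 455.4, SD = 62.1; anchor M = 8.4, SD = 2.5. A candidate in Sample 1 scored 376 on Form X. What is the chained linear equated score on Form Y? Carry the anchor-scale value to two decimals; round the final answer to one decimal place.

Form X → anchor (Sample 1): v = (2.1/52.6)(376 − 417.3) + 8.6 = 6.95
anchor → Form Y (Sample 2): y = (62.1/2.5)(6.95 − 8.4) + 455.4 = 419.4

419.4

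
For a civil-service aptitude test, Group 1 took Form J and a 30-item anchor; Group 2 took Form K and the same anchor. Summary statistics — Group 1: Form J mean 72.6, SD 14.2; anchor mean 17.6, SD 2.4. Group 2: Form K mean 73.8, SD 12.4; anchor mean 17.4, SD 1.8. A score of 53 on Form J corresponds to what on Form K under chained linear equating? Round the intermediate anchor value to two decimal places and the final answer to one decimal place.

Form J → anchor (Group 1): v = (2.4/14.2)(53 − 72.6) + 17.6 = 14.29
anchor → Form K (Group 2): y = (12.4/1.8)(14.29 − 17.4) + 73.8 = 52.4

52.4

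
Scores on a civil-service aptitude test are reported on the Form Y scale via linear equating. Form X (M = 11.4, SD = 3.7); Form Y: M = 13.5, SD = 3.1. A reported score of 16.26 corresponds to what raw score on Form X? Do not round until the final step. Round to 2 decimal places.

Invert y = (SD_Y/SD_X)(x − M_X) + M_Y:
x = (SD_X/SD_Y)(y − M_Y) + M_X = (3.7/3.1)(16.26 − 13.5) + 11.4
x = 1.193548 × 2.760 + 11.4 = 14.69

14.69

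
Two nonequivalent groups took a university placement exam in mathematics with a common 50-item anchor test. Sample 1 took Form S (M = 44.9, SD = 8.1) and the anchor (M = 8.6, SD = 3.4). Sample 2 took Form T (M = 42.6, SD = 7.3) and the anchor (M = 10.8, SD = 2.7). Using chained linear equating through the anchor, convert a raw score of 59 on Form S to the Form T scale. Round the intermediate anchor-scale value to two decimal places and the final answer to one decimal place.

52.7

Form S → anchor (Sample 1): v = (3.4/8.1)(59 − 44.9) + 8.6 = 14.52
anchor → Form T (Sample 2): y = (7.3/2.7)(14.52 − 10.8) + 42.6 = 52.7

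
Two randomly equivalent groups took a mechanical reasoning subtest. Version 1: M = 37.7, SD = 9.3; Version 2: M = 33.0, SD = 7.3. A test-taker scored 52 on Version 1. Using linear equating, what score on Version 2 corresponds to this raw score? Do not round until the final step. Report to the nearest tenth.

44.2

Linear equating: y = (SD_Y/SD_X)(x − M_X) + M_Y
y = (7.3/9.3)(52 − 37.7) + 33.0
y = 0.784946 × 14.3 + 33.0 = 11.2247 + 33.0 = 44.2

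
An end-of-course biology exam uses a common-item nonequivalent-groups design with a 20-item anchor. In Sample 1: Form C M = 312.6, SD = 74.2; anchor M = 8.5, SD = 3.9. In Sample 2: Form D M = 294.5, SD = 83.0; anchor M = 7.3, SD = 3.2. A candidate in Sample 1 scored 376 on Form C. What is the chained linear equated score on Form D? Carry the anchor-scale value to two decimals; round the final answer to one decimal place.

412.0

Form C → anchor (Sample 1): v = (3.9/74.2)(376 − 312.6) + 8.5 = 11.83
anchor → Form D (Sample 2): y = (83.0/3.2)(11.83 − 7.3) + 294.5 = 412.0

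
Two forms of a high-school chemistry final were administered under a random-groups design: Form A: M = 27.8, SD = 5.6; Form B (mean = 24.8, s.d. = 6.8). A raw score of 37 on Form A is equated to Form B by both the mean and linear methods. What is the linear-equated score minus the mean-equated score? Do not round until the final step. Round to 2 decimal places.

Mean-equated: 37 + (24.8 − 27.8) = 34.00
Linear-equated: (6.8/5.6)(37 − 27.8) + 24.8 = 35.971
Difference = 35.971 − 34.00 = 1.97

1.97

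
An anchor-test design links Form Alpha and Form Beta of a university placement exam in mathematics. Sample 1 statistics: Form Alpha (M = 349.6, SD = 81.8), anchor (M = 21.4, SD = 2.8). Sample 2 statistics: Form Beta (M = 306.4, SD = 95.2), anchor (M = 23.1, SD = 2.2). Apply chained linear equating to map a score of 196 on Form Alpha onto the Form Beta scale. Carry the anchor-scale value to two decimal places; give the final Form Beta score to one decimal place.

5.2

Form Alpha → anchor (Sample 1): v = (2.8/81.8)(196 − 349.6) + 21.4 = 16.14
anchor → Form Beta (Sample 2): y = (95.2/2.2)(16.14 − 23.1) + 306.4 = 5.2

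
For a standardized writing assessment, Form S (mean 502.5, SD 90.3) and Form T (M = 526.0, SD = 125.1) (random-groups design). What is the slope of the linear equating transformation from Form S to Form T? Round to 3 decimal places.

1.385

A = SD_Y / SD_X = 125.1 / 90.3 = 1.385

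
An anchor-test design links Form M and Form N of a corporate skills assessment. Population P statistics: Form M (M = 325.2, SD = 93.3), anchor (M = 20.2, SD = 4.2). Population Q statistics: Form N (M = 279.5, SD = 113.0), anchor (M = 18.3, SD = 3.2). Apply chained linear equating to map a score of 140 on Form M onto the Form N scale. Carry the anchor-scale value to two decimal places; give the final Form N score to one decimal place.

52.1

Form M → anchor (Population P): v = (4.2/93.3)(140 − 325.2) + 20.2 = 11.86
anchor → Form N (Population Q): y = (113.0/3.2)(11.86 − 18.3) + 279.5 = 52.1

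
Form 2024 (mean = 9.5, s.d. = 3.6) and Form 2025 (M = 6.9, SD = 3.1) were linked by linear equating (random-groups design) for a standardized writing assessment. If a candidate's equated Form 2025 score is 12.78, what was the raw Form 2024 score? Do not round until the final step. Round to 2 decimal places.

Invert y = (SD_Y/SD_X)(x − M_X) + M_Y:
x = (SD_X/SD_Y)(y − M_Y) + M_X = (3.6/3.1)(12.78 − 6.9) + 9.5
x = 1.161290 × 5.880 + 9.5 = 16.33

16.33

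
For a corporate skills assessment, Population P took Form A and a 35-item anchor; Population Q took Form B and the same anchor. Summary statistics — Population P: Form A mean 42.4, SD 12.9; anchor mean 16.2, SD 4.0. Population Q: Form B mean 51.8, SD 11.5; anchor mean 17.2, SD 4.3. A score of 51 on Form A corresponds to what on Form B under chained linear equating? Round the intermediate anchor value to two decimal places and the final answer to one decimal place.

56.3

Form A → anchor (Population P): v = (4.0/12.9)(51 − 42.4) + 16.2 = 18.87
anchor → Form B (Population Q): y = (11.5/4.3)(18.87 − 17.2) + 51.8 = 56.3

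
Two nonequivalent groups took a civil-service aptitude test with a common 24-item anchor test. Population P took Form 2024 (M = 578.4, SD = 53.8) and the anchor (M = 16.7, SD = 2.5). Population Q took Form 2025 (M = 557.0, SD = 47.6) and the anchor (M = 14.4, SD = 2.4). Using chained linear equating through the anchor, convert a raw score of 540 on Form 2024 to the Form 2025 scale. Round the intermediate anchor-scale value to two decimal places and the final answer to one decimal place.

567.3

Form 2024 → anchor (Population P): v = (2.5/53.8)(540 − 578.4) + 16.7 = 14.92
anchor → Form 2025 (Population Q): y = (47.6/2.4)(14.92 − 14.4) + 557.0 = 567.3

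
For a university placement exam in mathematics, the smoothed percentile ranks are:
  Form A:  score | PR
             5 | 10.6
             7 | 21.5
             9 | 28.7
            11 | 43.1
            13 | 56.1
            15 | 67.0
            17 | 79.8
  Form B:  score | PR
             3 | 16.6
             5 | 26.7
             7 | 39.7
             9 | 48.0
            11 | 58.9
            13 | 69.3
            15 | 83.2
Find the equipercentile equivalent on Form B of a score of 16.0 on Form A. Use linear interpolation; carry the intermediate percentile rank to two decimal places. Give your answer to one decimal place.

PR of 16.0 on Form A: 67.0 + (16.0 − 15)/(17 − 15) × (79.8 − 67.0) = 73.40
On Form B, PR 73.40 falls between score 13 (PR 69.3) and 15 (PR 83.2).
Interpolate: 13 + (73.40 − 69.3)/(83.2 − 69.3) × (15 − 13) = 13.6

13.6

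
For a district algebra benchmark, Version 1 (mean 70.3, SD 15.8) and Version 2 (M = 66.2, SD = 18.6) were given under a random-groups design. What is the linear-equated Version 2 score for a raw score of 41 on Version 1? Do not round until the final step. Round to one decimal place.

31.7

Linear equating: y = (SD_Y/SD_X)(x − M_X) + M_Y
y = (18.6/15.8)(41 − 70.3) + 66.2
y = 1.177215 × -29.3 + 66.2 = -34.4924 + 66.2 = 31.7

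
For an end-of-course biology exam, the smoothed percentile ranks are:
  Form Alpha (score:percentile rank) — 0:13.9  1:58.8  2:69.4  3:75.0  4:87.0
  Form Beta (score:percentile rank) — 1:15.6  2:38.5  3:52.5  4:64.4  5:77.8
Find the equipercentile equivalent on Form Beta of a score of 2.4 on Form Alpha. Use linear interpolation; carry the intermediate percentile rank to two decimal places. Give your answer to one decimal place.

4.5

PR of 2.4 on Form Alpha: 69.4 + (2.4 − 2)/(3 − 2) × (75.0 − 69.4) = 71.64
On Form Beta, PR 71.64 falls between score 4 (PR 64.4) and 5 (PR 77.8).
Interpolate: 4 + (71.64 − 64.4)/(77.8 − 64.4) × (5 − 4) = 4.5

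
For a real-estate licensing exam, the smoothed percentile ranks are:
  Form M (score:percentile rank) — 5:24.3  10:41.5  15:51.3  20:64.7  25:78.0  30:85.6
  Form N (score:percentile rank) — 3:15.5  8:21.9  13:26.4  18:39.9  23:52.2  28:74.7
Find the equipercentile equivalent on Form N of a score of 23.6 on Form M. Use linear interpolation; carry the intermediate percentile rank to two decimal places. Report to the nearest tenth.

PR of 23.6 on Form M: 64.7 + (23.6 − 20)/(25 − 20) × (78.0 − 64.7) = 74.28
On Form N, PR 74.28 falls between score 23 (PR 52.2) and 28 (PR 74.7).
Interpolate: 23 + (74.28 − 52.2)/(74.7 − 52.2) × (28 − 23) = 27.9

27.9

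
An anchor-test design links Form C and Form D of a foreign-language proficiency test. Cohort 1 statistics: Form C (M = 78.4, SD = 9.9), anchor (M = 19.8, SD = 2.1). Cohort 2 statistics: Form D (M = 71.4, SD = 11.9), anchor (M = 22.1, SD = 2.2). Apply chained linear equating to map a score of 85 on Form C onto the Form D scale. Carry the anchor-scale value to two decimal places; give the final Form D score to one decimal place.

66.5

Form C → anchor (Cohort 1): v = (2.1/9.9)(85 − 78.4) + 19.8 = 21.20
anchor → Form D (Cohort 2): y = (11.9/2.2)(21.20 − 22.1) + 71.4 = 66.5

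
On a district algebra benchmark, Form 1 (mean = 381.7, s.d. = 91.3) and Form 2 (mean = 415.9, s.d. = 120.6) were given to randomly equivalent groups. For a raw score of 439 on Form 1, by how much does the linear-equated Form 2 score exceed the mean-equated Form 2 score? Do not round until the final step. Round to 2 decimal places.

Mean-equated: 439 + (415.9 − 381.7) = 473.20
Linear-equated: (120.6/91.3)(439 − 381.7) + 415.9 = 491.589
Difference = 491.589 − 473.20 = 18.39

18.39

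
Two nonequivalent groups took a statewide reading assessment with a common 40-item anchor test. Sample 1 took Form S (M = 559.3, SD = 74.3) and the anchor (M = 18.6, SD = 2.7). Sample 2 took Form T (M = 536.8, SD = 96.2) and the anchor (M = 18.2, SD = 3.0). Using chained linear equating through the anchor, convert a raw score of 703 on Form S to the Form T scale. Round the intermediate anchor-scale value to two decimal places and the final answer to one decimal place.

717.0

Form S → anchor (Sample 1): v = (2.7/74.3)(703 − 559.3) + 18.6 = 23.82
anchor → Form T (Sample 2): y = (96.2/3.0)(23.82 − 18.2) + 536.8 = 717.0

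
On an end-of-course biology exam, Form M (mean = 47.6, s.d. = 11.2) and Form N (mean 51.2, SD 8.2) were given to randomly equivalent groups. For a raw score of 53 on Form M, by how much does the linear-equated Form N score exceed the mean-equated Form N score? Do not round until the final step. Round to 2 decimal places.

-1.45

Mean-equated: 53 + (51.2 − 47.6) = 56.60
Linear-equated: (8.2/11.2)(53 − 47.6) + 51.2 = 55.154
Difference = 55.154 − 56.60 = -1.45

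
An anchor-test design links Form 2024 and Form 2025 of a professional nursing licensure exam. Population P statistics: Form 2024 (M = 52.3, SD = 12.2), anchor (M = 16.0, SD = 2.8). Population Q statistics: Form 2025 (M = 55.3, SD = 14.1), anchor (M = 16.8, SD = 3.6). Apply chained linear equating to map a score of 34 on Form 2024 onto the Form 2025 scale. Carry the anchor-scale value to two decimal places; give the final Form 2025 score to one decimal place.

35.7

Form 2024 → anchor (Population P): v = (2.8/12.2)(34 − 52.3) + 16.0 = 11.80
anchor → Form 2025 (Population Q): y = (14.1/3.6)(11.80 − 16.8) + 55.3 = 35.7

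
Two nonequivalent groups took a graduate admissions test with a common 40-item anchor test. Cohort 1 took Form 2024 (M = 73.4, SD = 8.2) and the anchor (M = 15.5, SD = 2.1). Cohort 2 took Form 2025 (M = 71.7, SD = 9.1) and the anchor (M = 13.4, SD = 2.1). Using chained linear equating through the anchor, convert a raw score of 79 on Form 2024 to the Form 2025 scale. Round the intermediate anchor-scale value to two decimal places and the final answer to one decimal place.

87.0

Form 2024 → anchor (Cohort 1): v = (2.1/8.2)(79 − 73.4) + 15.5 = 16.93
anchor → Form 2025 (Cohort 2): y = (9.1/2.1)(16.93 − 13.4) + 71.7 = 87.0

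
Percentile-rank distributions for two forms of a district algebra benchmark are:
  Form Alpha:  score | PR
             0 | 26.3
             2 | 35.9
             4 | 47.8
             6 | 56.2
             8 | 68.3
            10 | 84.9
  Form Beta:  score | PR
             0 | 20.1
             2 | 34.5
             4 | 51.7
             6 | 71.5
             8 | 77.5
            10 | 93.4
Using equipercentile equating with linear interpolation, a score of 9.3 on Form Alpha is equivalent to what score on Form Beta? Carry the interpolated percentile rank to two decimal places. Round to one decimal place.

PR of 9.3 on Form Alpha: 68.3 + (9.3 − 8)/(10 − 8) × (84.9 − 68.3) = 79.09
On Form Beta, PR 79.09 falls between score 8 (PR 77.5) and 10 (PR 93.4).
Interpolate: 8 + (79.09 − 77.5)/(93.4 − 77.5) × (10 − 8) = 8.2

8.2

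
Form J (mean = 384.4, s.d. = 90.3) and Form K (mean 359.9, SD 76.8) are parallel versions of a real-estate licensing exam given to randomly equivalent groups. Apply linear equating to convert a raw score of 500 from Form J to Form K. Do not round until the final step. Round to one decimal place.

458.2

Linear equating: y = (SD_Y/SD_X)(x − M_X) + M_Y
y = (76.8/90.3)(500 − 384.4) + 359.9
y = 0.850498 × 115.6 + 359.9 = 98.3176 + 359.9 = 458.2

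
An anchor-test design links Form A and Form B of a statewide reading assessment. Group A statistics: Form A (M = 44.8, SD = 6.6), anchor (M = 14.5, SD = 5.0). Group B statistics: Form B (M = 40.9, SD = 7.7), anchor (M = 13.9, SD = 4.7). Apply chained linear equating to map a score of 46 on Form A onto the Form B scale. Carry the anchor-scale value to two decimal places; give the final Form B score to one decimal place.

Form A → anchor (Group A): v = (5.0/6.6)(46 − 44.8) + 14.5 = 15.41
anchor → Form B (Group B): y = (7.7/4.7)(15.41 − 13.9) + 40.9 = 43.4

43.4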